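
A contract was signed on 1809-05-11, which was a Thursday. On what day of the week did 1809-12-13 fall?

Wednesday

May 1809: 31 − 11 = 20 days remain.
Then June (30), July (31), August (31), September (30), October (31), November (30): 30 + 31 + 31 + 30 + 31 + 30 = 183 days.
December 1–13, 1809: 13 days.
Total: 20 + 183 + 13 = 216 days.
216 mod 7 = 6, so 6 days after Thursday is Wednesday.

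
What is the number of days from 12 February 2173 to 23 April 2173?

70

February 2173: 28 − 12 = 16 days remain (2173 is not a leap year, so February has 28 days).
Then March (31): 31 days.
April 1–23, 2173: 23 days.
Total: 16 + 31 + 23 = 70 days.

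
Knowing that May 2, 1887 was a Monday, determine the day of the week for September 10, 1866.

Monday

Count forward from the earlier date (September 10, 1866) to the later (May 2, 1887):
From September 10, 1866 to September 10, 1886: 20 years, of which 5 contain a Feb 29 — 15×365 + 5×366 = 7305 days.
September 1886: 30 − 10 = 20 days remain.
Then October (31), November (30), December (31), January (31), February 1887 (28), March (31), April (30): 31 + 30 + 31 + 31 + 28 + 31 + 30 = 212 days.
May 1–2, 1887: 2 days.
Residual: 234 days.
Total: 7539 days.
7539 is a multiple of 7, so September 10, 1866 falls on the same weekday: Monday.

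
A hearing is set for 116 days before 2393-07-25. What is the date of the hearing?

2393-03-31

Count 116 days before July 25, 2393:
March 2393: 31 − 31 = 0 days remain.
Then April (30), May (31), June (30): 30 + 31 + 30 = 91 days.
July 1–25, 2393: 25 days.
Total: 0 + 91 + 25 = 116 days.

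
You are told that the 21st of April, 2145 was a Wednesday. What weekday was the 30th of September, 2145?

Thursday

April 2145: 30 − 21 = 9 days remain.
Then May (31), June (30), July (31), August (31): 31 + 30 + 31 + 31 = 123 days.
September 1–30, 2145: 30 days.
Total: 9 + 123 + 30 = 162 days.
162 mod 7 = 1, so 1 day after Wednesday is Thursday.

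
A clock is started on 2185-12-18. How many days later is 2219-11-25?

From December 18, 2185 to December 18, 2218: 33 years, of which 7 contain a Feb 29 — 26×365 + 7×366 = 12052 days.
(2200 is not a leap year (divisible by 100 but not 400).)
December 2218: 31 − 18 = 13 days remain.
Then 10 full months totalling 304 days.
November 1–25, 2219: 25 days.
Residual: 342 days.
Total: 12394 days.

12394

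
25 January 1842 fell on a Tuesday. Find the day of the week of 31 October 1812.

Saturday

Count forward from the earlier date (October 31, 1812) to the later (January 25, 1842):
Day-of-year of October 31, 1812: 305.
Day-of-year of January 25, 1842: 25.
1812 has 366 days, so 366 − 305 = 61 days remain in 1812.
Full years 1813–1841: 22 common + 7 leap = 22×365 + 7×366 = 10592 days.
Total: 61 + 10592 + 25 = 10678 days.
10678 mod 7 = 3, so 3 days before Tuesday is Saturday.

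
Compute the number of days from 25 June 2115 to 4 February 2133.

Day-of-year of June 25, 2115: 176.
Day-of-year of February 4, 2133: 35.
2115 has 365 days, so 365 − 176 = 189 days remain in 2115.
Full years 2116–2132: 12 common + 5 leap = 12×365 + 5×366 = 6210 days.
Total: 189 + 6210 + 35 = 6434 days.

6434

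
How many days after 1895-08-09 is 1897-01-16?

526

Day-of-year of August 9, 1895: 221.
Day-of-year of January 16, 1897: 16.
1895 has 365 days, so 365 − 221 = 144 days remain in 1895.
Full years: 1896: 366. Sum = 366.
Total: 144 + 366 + 16 = 526 days.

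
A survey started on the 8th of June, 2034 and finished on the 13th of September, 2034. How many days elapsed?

97

June 2034: 30 − 8 = 22 days remain.
Then July (31), August (31): 31 + 31 = 62 days.
September 1–13, 2034: 13 days.
Total: 22 + 62 + 13 = 97 days.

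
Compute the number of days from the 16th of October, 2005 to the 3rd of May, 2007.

564

October 16, 2005 → October 16, 2006: 365 days.
October 2006: 31 − 16 = 15 days remain.
Then November (30), December (31), January (31), February 2007 (28), March (31), April (30): 30 + 31 + 31 + 28 + 31 + 30 = 181 days.
May 1–3, 2007: 3 days.
Residual: 199 days.
Total: 564 days.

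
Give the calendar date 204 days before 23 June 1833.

1 December 1832

Count 204 days before June 23, 1833:
December 1832: 31 − 1 = 30 days remain.
Then January (31), February 1833 (28), March (31), April (30), May (31): 31 + 28 + 31 + 30 + 31 = 151 days.
June 1–23, 1833: 23 days.
Total: 30 + 151 + 23 = 204 days.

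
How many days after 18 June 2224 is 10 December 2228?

1636

June 18, 2224 → June 18, 2225: 365 days.
June 18, 2225 → June 18, 2226: 365 days.
June 18, 2226 → June 18, 2227: 365 days.
June 18, 2227 → June 18, 2228: 366 days (2228 is a leap year).
June 2228: 30 − 18 = 12 days remain.
Then July (31), August (31), September (30), October (31), November (30): 31 + 31 + 30 + 31 + 30 = 153 days.
December 1–10, 2228: 10 days.
Residual: 175 days.
Total: 1636 days.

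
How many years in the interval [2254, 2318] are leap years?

15

Years divisible by 4: 2256, 2260, …, 2316 — 16 in all.
Of these, 2300 is divisible by 100 but not 400, so not leap.
Leap years: 16 − 1 = 15.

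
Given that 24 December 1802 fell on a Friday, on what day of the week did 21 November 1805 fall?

Thursday

Day-of-year of December 24, 1802: 358.
Day-of-year of November 21, 1805: 325.
1802 has 365 days, so 365 − 358 = 7 days remain in 1802.
Full years: 1803: 365; 1804: 366. Sum = 731.
Total: 7 + 731 + 325 = 1063 days.
1063 mod 7 = 6, so 6 days after Friday is Thursday.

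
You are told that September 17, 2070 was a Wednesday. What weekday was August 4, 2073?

Friday

Day-of-year of September 17, 2070: 260.
Day-of-year of August 4, 2073: 216.
2070 has 365 days, so 365 − 260 = 105 days remain in 2070.
Full years: 2071: 365; 2072: 366. Sum = 731.
Total: 105 + 731 + 216 = 1052 days.
1052 mod 7 = 2, so 2 days after Wednesday is Friday.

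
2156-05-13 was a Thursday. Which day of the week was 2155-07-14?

Monday

Count forward from the earlier date (July 14, 2155) to the later (May 13, 2156):
July 2155: 31 − 14 = 17 days remain.
Then 9 full months totalling 274 days.
May 1–13, 2156: 13 days.
Residual: 304 days.
Total: 304 days.
304 mod 7 = 3, so 3 days before Thursday is Monday.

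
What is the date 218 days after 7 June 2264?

11 January 2265

Count 218 days after June 7, 2264:
June 2264: 30 − 7 = 23 days remain.
Then July (31), August (31), September (30), October (31), November (30), December (31): 31 + 31 + 30 + 31 + 30 + 31 = 184 days.
January 1–11, 2265: 11 days.
Total: 23 + 184 + 11 = 218 days.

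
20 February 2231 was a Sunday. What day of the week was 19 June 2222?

Wednesday

Count forward from the earlier date (June 19, 2222) to the later (February 20, 2231):
From June 19, 2222 to June 19, 2230: 8 years, of which 2 contain a Feb 29 — 6×365 + 2×366 = 2922 days.
June 2230: 30 − 19 = 11 days remain.
Then July (31), August (31), September (30), October (31), November (30), December (31), January (31): 31 + 31 + 30 + 31 + 30 + 31 + 31 = 215 days.
February 1–20, 2231: 20 days (2231 is not a leap year).
Residual: 246 days.
Total: 3168 days.
3168 mod 7 = 4, so 4 days before Sunday is Wednesday.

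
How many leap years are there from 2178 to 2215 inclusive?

Years divisible by 4 in [2178, 2215]: 2180, 2184, 2188, 2192, 2196, 2200, 2204, 2208, 2212.
Of these, 2200 is divisible by 100 but not 400, so not leap.
Leap years: 9 − 1 = 8.

8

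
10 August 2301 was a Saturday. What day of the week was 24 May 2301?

Friday

Count forward from the earlier date (May 24, 2301) to the later (August 10, 2301):
May 2301: 31 − 24 = 7 days remain.
Then June (30), July (31): 30 + 31 = 61 days.
August 1–10, 2301: 10 days.
Total: 7 + 61 + 10 = 78 days.
78 mod 7 = 1, so 1 day before Saturday is Friday.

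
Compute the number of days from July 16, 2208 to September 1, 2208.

July 2208: 31 − 16 = 15 days remain.
Then August (31): 31 days.
September 1, 2208: 1 day.
Total: 15 + 31 + 1 = 47 days.

47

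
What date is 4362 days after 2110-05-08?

2122-04-17

Count 4362 days after May 8, 2110:
Day-of-year of May 8, 2110: 128.
Day-of-year of April 17, 2122: 107.
2110 has 365 days, so 365 − 128 = 237 days remain in 2110.
Full years 2111–2121: 8 common + 3 leap = 8×365 + 3×366 = 4018 days.
Total: 237 + 4018 + 107 = 4362 days.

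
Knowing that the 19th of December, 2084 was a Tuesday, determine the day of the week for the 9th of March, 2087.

Sunday

Day-of-year of December 19, 2084: 354.
Day-of-year of March 9, 2087: 68.
2084 has 366 days, so 366 − 354 = 12 days remain in 2084.
Full years: 2085: 365; 2086: 365. Sum = 730.
Total: 12 + 730 + 68 = 810 days.
810 mod 7 = 5, so 5 days after Tuesday is Sunday.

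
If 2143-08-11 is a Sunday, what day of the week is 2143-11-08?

August 2143: 31 − 11 = 20 days remain.
Then September (30), October (31): 30 + 31 = 61 days.
November 1–8, 2143: 8 days.
Total: 20 + 61 + 8 = 89 days.
89 mod 7 = 5, so 5 days after Sunday is Friday.

Friday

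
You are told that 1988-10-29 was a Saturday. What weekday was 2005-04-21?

Day-of-year of October 29, 1988: 303.
Day-of-year of April 21, 2005: 111.
1988 has 366 days, so 366 − 303 = 63 days remain in 1988.
Full years 1989–2004: 12 common + 4 leap = 12×365 + 4×366 = 5844 days.
Total: 63 + 5844 + 111 = 6018 days.
6018 mod 7 = 5, so 5 days after Saturday is Thursday.

Thursday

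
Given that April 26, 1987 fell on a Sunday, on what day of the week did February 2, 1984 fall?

Count forward from the earlier date (February 2, 1984) to the later (April 26, 1987):
February 2, 1984 → February 2, 1985: 366 days (1984 is a leap year).
February 2, 1985 → February 2, 1986: 365 days.
February 2, 1986 → February 2, 1987: 365 days.
February 1987: 28 − 2 = 26 days remain (1987 is not a leap year, so February has 28 days).
Then March (31): 31 days.
April 1–26, 1987: 26 days.
Residual: 83 days.
Total: 1179 days.
1179 mod 7 = 3, so 3 days before Sunday is Thursday.

Thursday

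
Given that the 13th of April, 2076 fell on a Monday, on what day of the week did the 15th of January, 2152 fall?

Saturday

From April 13, 2076 to April 13, 2151: 75 years, of which 17 contain a Feb 29 — 58×365 + 17×366 = 27392 days.
(2100 is not a leap year (divisible by 100 but not 400).)
April 2151: 30 − 13 = 17 days remain.
Then May (31), June (30), July (31), August (31), September (30), October (31), November (30), December (31): 31 + 30 + 31 + 31 + 30 + 31 + 30 + 31 = 245 days.
January 1–15, 2152: 15 days.
Residual: 277 days.
Total: 27669 days.
27669 mod 7 = 5, so 5 days after Monday is Saturday.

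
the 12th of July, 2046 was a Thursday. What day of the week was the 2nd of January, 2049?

Day-of-year of July 12, 2046: 193.
Day-of-year of January 2, 2049: 2.
2046 has 365 days, so 365 − 193 = 172 days remain in 2046.
Full years: 2047: 365; 2048: 366. Sum = 731.
Total: 172 + 731 + 2 = 905 days.
905 mod 7 = 2, so 2 days after Thursday is Saturday.

Saturday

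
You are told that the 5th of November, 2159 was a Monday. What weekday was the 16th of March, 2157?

Wednesday

Count forward from the earlier date (March 16, 2157) to the later (November 5, 2159):
Day-of-year of March 16, 2157: 75.
Day-of-year of November 5, 2159: 309.
2157 has 365 days, so 365 − 75 = 290 days remain in 2157.
Full years: 2158: 365. Sum = 365.
Total: 290 + 365 + 309 = 964 days.
964 mod 7 = 5, so 5 days before Monday is Wednesday.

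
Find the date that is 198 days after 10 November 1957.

27 May 1958

Count 198 days after November 10, 1957:
Day-of-year of November 10, 1957: 314.
Day-of-year of May 27, 1958: 147.
1957 has 365 days, so 365 − 314 = 51 days remain in 1957.
Total: 51 + 147 = 198 days.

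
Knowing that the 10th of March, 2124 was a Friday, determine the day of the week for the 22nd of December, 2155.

Monday

Day-of-year of March 10, 2124: 70.
Day-of-year of December 22, 2155: 356.
2124 has 366 days, so 366 − 70 = 296 days remain in 2124.
Full years 2125–2154: 23 common + 7 leap = 23×365 + 7×366 = 10957 days.
Total: 296 + 10957 + 356 = 11609 days.
11609 mod 7 = 3, so 3 days after Friday is Monday.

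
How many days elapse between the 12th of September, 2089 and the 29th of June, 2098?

Day-of-year of September 12, 2089: 255.
Day-of-year of June 29, 2098: 180.
2089 has 365 days, so 365 − 255 = 110 days remain in 2089.
Full years 2090–2097: 6 common + 2 leap = 6×365 + 2×366 = 2922 days.
Total: 110 + 2922 + 180 = 3212 days.

3212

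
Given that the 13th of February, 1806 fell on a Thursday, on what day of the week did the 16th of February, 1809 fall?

Thursday

Day-of-year of February 13, 1806: 44.
Day-of-year of February 16, 1809: 47.
1806 has 365 days, so 365 − 44 = 321 days remain in 1806.
Full years: 1807: 365; 1808: 366. Sum = 731.
Total: 321 + 731 + 47 = 1099 days.
1099 is a multiple of 7, so the 16th of February, 1809 falls on the same weekday: Thursday.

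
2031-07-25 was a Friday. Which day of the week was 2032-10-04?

Day-of-year of July 25, 2031: 206.
Day-of-year of October 4, 2032: 278.
2031 has 365 days, so 365 − 206 = 159 days remain in 2031.
Total: 159 + 278 = 437 days.
437 mod 7 = 3, so 3 days after Friday is Monday.

Monday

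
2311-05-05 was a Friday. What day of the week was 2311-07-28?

May 2311: 31 − 5 = 26 days remain.
Then June (30): 30 days.
July 1–28, 2311: 28 days.
Total: 26 + 30 + 28 = 84 days.
84 is a multiple of 7, so 2311-07-28 falls on the same weekday: Friday.

Friday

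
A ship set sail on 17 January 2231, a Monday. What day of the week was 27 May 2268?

Wednesday

From January 17, 2231 to January 17, 2268: 37 years, of which 9 contain a Feb 29 — 28×365 + 9×366 = 13514 days.
January 2268: 31 − 17 = 14 days remain.
Then February 2268 (29), March (31), April (30): 29 + 31 + 30 = 90 days.
May 1–27, 2268: 27 days.
Residual: 131 days.
Total: 13645 days.
13645 mod 7 = 2, so 2 days after Monday is Wednesday.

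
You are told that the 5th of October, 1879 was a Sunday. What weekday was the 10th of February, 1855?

Saturday

Count forward from the earlier date (February 10, 1855) to the later (October 5, 1879):
Day-of-year of February 10, 1855: 41.
Day-of-year of October 5, 1879: 278.
1855 has 365 days, so 365 − 41 = 324 days remain in 1855.
Full years 1856–1878: 17 common + 6 leap = 17×365 + 6×366 = 8401 days.
Total: 324 + 8401 + 278 = 9003 days.
9003 mod 7 = 1, so 1 day before Sunday is Saturday.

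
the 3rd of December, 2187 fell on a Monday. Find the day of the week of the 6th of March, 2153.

Count forward from the earlier date (March 6, 2153) to the later (December 3, 2187):
From March 6, 2153 to March 6, 2187: 34 years, of which 8 contain a Feb 29 — 26×365 + 8×366 = 12418 days.
March 2187: 31 − 6 = 25 days remain.
Then April (30), May (31), June (30), July (31), August (31), September (30), October (31), November (30): 30 + 31 + 30 + 31 + 31 + 30 + 31 + 30 = 244 days.
December 1–3, 2187: 3 days.
Residual: 272 days.
Total: 12690 days.
12690 mod 7 = 6, so 6 days before Monday is Tuesday.

Tuesday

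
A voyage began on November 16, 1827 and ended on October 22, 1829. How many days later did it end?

Day-of-year of November 16, 1827: 320.
Day-of-year of October 22, 1829: 295.
1827 has 365 days, so 365 − 320 = 45 days remain in 1827.
Full years: 1828: 366. Sum = 366.
Total: 45 + 366 + 295 = 706 days.

706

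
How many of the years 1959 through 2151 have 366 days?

Years divisible by 4: 1960, 1964, …, 2148 — 48 in all.
Of these, 2100 is divisible by 100 but not 400, so not leap.
2000 is divisible by 400, so still leap.
Leap years: 48 − 1 = 47.

47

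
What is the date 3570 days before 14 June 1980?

5 September 1970

Count 3570 days before June 14, 1980:
Day-of-year of September 5, 1970: 248.
Day-of-year of June 14, 1980: 166.
1970 has 365 days, so 365 − 248 = 117 days remain in 1970.
Full years 1971–1979: 7 common + 2 leap = 7×365 + 2×366 = 3287 days.
Total: 117 + 3287 + 166 = 3570 days.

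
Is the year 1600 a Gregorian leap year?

1600 is a leap year (divisible by 400).

Yes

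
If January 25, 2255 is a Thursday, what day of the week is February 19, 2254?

Count forward from the earlier date (February 19, 2254) to the later (January 25, 2255):
February 2254: 28 − 19 = 9 days remain (2254 is not a leap year, so February has 28 days).
Then 10 full months totalling 306 days.
January 1–25, 2255: 25 days.
Residual: 340 days.
Total: 340 days.
340 mod 7 = 4, so 4 days before Thursday is Sunday.

Sunday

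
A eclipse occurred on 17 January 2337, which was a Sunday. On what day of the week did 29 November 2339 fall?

January 17, 2337 → January 17, 2338: 365 days.
January 17, 2338 → January 17, 2339: 365 days.
January 2339: 31 − 17 = 14 days remain.
Then 9 full months totalling 273 days.
November 1–29, 2339: 29 days.
Residual: 316 days.
Total: 1046 days.
1046 mod 7 = 3, so 3 days after Sunday is Wednesday.

Wednesday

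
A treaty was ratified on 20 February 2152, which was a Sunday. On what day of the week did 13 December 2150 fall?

Sunday

Count forward from the earlier date (December 13, 2150) to the later (February 20, 2152):
December 13, 2150 → December 13, 2151: 365 days.
December 2151: 31 − 13 = 18 days remain.
Then January (31): 31 days.
February 1–20, 2152: 20 days (2152 is a leap year).
Residual: 69 days.
Total: 434 days.
434 is a multiple of 7, so 13 December 2150 falls on the same weekday: Sunday.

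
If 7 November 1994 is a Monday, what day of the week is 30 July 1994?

Count forward from the earlier date (July 30, 1994) to the later (November 7, 1994):
July 1994: 31 − 30 = 1 day remains.
Then August (31), September (30), October (31): 31 + 30 + 31 = 92 days.
November 1–7, 1994: 7 days.
Total: 1 + 92 + 7 = 100 days.
100 mod 7 = 2, so 2 days before Monday is Saturday.

Saturday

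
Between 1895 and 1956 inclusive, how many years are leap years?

Years divisible by 4: 1896, 1900, …, 1956 — 16 in all.
Of these, 1900 is divisible by 100 but not 400, so not leap.
Leap years: 16 − 1 = 15.

15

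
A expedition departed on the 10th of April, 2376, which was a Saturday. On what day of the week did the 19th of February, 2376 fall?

Count forward from the earlier date (February 19, 2376) to the later (April 10, 2376):
February 2376: 29 − 19 = 10 days remain (2376 is a leap year, so February has 29 days).
Then March (31): 31 days.
April 1–10, 2376: 10 days.
Total: 10 + 31 + 10 = 51 days.
51 mod 7 = 2, so 2 days before Saturday is Thursday.

Thursday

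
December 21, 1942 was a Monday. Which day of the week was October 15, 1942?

Thursday

Count forward from the earlier date (October 15, 1942) to the later (December 21, 1942):
October 1942: 31 − 15 = 16 days remain.
Then November (30): 30 days.
December 1–21, 1942: 21 days.
Total: 16 + 30 + 21 = 67 days.
67 mod 7 = 4, so 4 days before Monday is Thursday.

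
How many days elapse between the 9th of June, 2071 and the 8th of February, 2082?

3897

Day-of-year of June 9, 2071: 160.
Day-of-year of February 8, 2082: 39.
2071 has 365 days, so 365 − 160 = 205 days remain in 2071.
Full years 2072–2081: 7 common + 3 leap = 7×365 + 3×366 = 3653 days.
Total: 205 + 3653 + 39 = 3897 days.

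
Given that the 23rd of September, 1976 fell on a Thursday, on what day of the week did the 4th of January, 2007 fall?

From September 23, 1976 to September 23, 2006: 30 years, of which 7 contain a Feb 29 — 23×365 + 7×366 = 10957 days.
(2000 is a leap year (divisible by 400).)
September 2006: 30 − 23 = 7 days remain.
Then October (31), November (30), December (31): 31 + 30 + 31 = 92 days.
January 1–4, 2007: 4 days.
Residual: 103 days.
Total: 11060 days.
11060 is a multiple of 7, so the 4th of January, 2007 falls on the same weekday: Thursday.

Thursday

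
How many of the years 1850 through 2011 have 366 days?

Years divisible by 4: 1852, 1856, …, 2008 — 40 in all.
Of these, 1900 is divisible by 100 but not 400, so not leap.
2000 is divisible by 400, so still leap.
Leap years: 40 − 1 = 39.

39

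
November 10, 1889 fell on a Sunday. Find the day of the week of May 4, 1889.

Count forward from the earlier date (May 4, 1889) to the later (November 10, 1889):
May 1889: 31 − 4 = 27 days remain.
Then June (30), July (31), August (31), September (30), October (31): 30 + 31 + 31 + 30 + 31 = 153 days.
November 1–10, 1889: 10 days.
Total: 27 + 153 + 10 = 190 days.
190 mod 7 = 1, so 1 day before Sunday is Saturday.

Saturday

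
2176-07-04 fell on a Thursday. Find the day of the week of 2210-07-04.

From July 4, 2176 to July 4, 2210: 34 years, of which 7 contain a Feb 29 — 27×365 + 7×366 = 12417 days.
(2200 is not a leap year (divisible by 100 but not 400).)
Total: 12417 days.
12417 mod 7 = 6, so 6 days after Thursday is Wednesday.

Wednesday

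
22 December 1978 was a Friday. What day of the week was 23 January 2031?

From December 22, 1978 to December 22, 2030: 52 years, of which 13 contain a Feb 29 — 39×365 + 13×366 = 18993 days.
(2000 is a leap year (divisible by 400).)
December 2030: 31 − 22 = 9 days remain.
January 1–23, 2031: 23 days.
Residual: 32 days.
Total: 19025 days.
19025 mod 7 = 6, so 6 days after Friday is Thursday.

Thursday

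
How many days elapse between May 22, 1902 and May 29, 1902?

7

Within May 1902: 29 − 22 = 7 days.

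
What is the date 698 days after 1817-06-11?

1819-05-10

Count 698 days after June 11, 1817:
June 1817: 30 − 11 = 19 days remain.
Then 22 full months totalling 669 days.
May 1–10, 1819: 10 days.
Total: 19 + 669 + 10 = 698 days.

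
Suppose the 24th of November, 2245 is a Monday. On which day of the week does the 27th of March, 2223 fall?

Thursday

Count forward from the earlier date (March 27, 2223) to the later (November 24, 2245):
From March 27, 2223 to March 27, 2245: 22 years, of which 6 contain a Feb 29 — 16×365 + 6×366 = 8036 days.
March 2245: 31 − 27 = 4 days remain.
Then April (30), May (31), June (30), July (31), August (31), September (30), October (31): 30 + 31 + 30 + 31 + 31 + 30 + 31 = 214 days.
November 1–24, 2245: 24 days.
Residual: 242 days.
Total: 8278 days.
8278 mod 7 = 4, so 4 days before Monday is Thursday.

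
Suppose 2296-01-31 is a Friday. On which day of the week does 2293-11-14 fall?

Tuesday

Count forward from the earlier date (November 14, 2293) to the later (January 31, 2296):
Day-of-year of November 14, 2293: 318.
Day-of-year of January 31, 2296: 31.
2293 has 365 days, so 365 − 318 = 47 days remain in 2293.
Full years: 2294: 365; 2295: 365. Sum = 730.
Total: 47 + 730 + 31 = 808 days.
808 mod 7 = 3, so 3 days before Friday is Tuesday.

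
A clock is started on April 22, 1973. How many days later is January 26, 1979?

2105

April 22, 1973 → April 22, 1974: 365 days.
April 22, 1974 → April 22, 1975: 365 days.
April 22, 1975 → April 22, 1976: 366 days (1976 is a leap year).
April 22, 1976 → April 22, 1977: 365 days.
April 22, 1977 → April 22, 1978: 365 days.
April 1978: 30 − 22 = 8 days remain.
Then May (31), June (30), July (31), August (31), September (30), October (31), November (30), December (31): 31 + 30 + 31 + 31 + 30 + 31 + 30 + 31 = 245 days.
January 1–26, 1979: 26 days.
Residual: 279 days.
Total: 2105 days.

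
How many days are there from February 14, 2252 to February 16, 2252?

2

Within February 2252: 16 − 14 = 2 days.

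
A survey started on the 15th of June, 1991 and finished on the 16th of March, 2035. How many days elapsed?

From June 15, 1991 to June 15, 2034: 43 years, of which 11 contain a Feb 29 — 32×365 + 11×366 = 15706 days.
(2000 is a leap year (divisible by 400).)
June 2034: 30 − 15 = 15 days remain.
Then July (31), August (31), September (30), October (31), November (30), December (31), January (31), February 2035 (28): 31 + 31 + 30 + 31 + 30 + 31 + 31 + 28 = 243 days.
March 1–16, 2035: 16 days.
Residual: 274 days.
Total: 15980 days.

15980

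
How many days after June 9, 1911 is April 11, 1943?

Day-of-year of June 9, 1911: 160.
Day-of-year of April 11, 1943: 101.
1911 has 365 days, so 365 − 160 = 205 days remain in 1911.
Full years 1912–1942: 23 common + 8 leap = 23×365 + 8×366 = 11323 days.
Total: 205 + 11323 + 101 = 11629 days.

11629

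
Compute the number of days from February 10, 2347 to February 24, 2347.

14

Within February 2347: 24 − 10 = 14 days.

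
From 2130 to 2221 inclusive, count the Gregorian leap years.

22

Years divisible by 4: 2132, 2136, …, 2220 — 23 in all.
Of these, 2200 is divisible by 100 but not 400, so not leap.
Leap years: 23 − 1 = 22.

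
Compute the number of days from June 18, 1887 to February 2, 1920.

From June 18, 1887 to June 18, 1919: 32 years, of which 7 contain a Feb 29 — 25×365 + 7×366 = 11687 days.
(1900 is not a leap year (divisible by 100 but not 400).)
June 1919: 30 − 18 = 12 days remain.
Then July (31), August (31), September (30), October (31), November (30), December (31), January (31): 31 + 31 + 30 + 31 + 30 + 31 + 31 = 215 days.
February 1–2, 1920: 2 days (1920 is a leap year).
Residual: 229 days.
Total: 11916 days.

11916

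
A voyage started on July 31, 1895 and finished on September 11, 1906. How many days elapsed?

4059

From July 31, 1895 to July 31, 1906: 11 years, of which 2 contain a Feb 29 — 9×365 + 2×366 = 4017 days.
(1900 is not a leap year (divisible by 100 but not 400).)
July 1906: 31 − 31 = 0 days remain.
Then August (31): 31 days.
September 1–11, 1906: 11 days.
Residual: 42 days.
Total: 4059 days.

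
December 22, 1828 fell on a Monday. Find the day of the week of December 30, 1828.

Within December 1828: 30 − 22 = 8 days.
8 mod 7 = 1, so 1 day after Monday is Tuesday.

Tuesday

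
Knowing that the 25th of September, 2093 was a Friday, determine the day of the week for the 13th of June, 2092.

Friday

Count forward from the earlier date (June 13, 2092) to the later (September 25, 2093):
June 2092: 30 − 13 = 17 days remain.
Then 14 full months totalling 427 days.
September 1–25, 2093: 25 days.
Total: 17 + 427 + 25 = 469 days.
469 is a multiple of 7, so the 13th of June, 2092 falls on the same weekday: Friday.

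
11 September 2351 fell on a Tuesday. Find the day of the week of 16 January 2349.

Count forward from the earlier date (January 16, 2349) to the later (September 11, 2351):
January 2349: 31 − 16 = 15 days remain.
Then 31 full months totalling 942 days.
September 1–11, 2351: 11 days.
Total: 15 + 942 + 11 = 968 days.
968 mod 7 = 2, so 2 days before Tuesday is Sunday.

Sunday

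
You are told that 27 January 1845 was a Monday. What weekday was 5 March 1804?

Count forward from the earlier date (March 5, 1804) to the later (January 27, 1845):
Day-of-year of March 5, 1804: 65.
Day-of-year of January 27, 1845: 27.
1804 has 366 days, so 366 − 65 = 301 days remain in 1804.
Full years 1805–1844: 30 common + 10 leap = 30×365 + 10×366 = 14610 days.
Total: 301 + 14610 + 27 = 14938 days.
14938 is a multiple of 7, so 5 March 1804 falls on the same weekday: Monday.

Monday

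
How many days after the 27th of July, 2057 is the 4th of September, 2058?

July 27, 2057 → July 27, 2058: 365 days.
July 2058: 31 − 27 = 4 days remain.
Then August (31): 31 days.
September 1–4, 2058: 4 days.
Residual: 39 days.
Total: 404 days.

404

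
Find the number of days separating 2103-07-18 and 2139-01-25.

12975

From July 18, 2103 to July 18, 2138: 35 years, of which 9 contain a Feb 29 — 26×365 + 9×366 = 12784 days.
July 2138: 31 − 18 = 13 days remain.
Then August (31), September (30), October (31), November (30), December (31): 31 + 30 + 31 + 30 + 31 = 153 days.
January 1–25, 2139: 25 days.
Residual: 191 days.
Total: 12975 days.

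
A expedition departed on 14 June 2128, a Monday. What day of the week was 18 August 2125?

Count forward from the earlier date (August 18, 2125) to the later (June 14, 2128):
Day-of-year of August 18, 2125: 230.
Day-of-year of June 14, 2128: 166.
2125 has 365 days, so 365 − 230 = 135 days remain in 2125.
Full years: 2126: 365; 2127: 365. Sum = 730.
Total: 135 + 730 + 166 = 1031 days.
1031 mod 7 = 2, so 2 days before Monday is Saturday.

Saturday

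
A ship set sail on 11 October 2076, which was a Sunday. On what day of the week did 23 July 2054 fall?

Thursday

Count forward from the earlier date (July 23, 2054) to the later (October 11, 2076):
Day-of-year of July 23, 2054: 204.
Day-of-year of October 11, 2076: 285.
2054 has 365 days, so 365 − 204 = 161 days remain in 2054.
Full years 2055–2075: 16 common + 5 leap = 16×365 + 5×366 = 7670 days.
Total: 161 + 7670 + 285 = 8116 days.
8116 mod 7 = 3, so 3 days before Sunday is Thursday.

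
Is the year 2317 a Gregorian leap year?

No

2317 is not a leap year.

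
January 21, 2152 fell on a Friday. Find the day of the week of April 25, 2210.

Wednesday

From January 21, 2152 to January 21, 2210: 58 years, of which 14 contain a Feb 29 — 44×365 + 14×366 = 21184 days.
(2200 is not a leap year (divisible by 100 but not 400).)
January 2210: 31 − 21 = 10 days remain.
Then February 2210 (28), March (31): 28 + 31 = 59 days.
April 1–25, 2210: 25 days.
Residual: 94 days.
Total: 21278 days.
21278 mod 7 = 5, so 5 days after Friday is Wednesday.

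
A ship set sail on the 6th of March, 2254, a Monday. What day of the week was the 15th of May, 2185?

Count forward from the earlier date (May 15, 2185) to the later (March 6, 2254):
Day-of-year of May 15, 2185: 135.
Day-of-year of March 6, 2254: 65.
2185 has 365 days, so 365 − 135 = 230 days remain in 2185.
Full years 2186–2253: 52 common + 16 leap = 52×365 + 16×366 = 24836 days.
Total: 230 + 24836 + 65 = 25131 days.
25131 mod 7 = 1, so 1 day before Monday is Sunday.

Sunday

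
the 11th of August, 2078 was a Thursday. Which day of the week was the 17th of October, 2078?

August 2078: 31 − 11 = 20 days remain.
Then September (30): 30 days.
October 1–17, 2078: 17 days.
Total: 20 + 30 + 17 = 67 days.
67 mod 7 = 4, so 4 days after Thursday is Monday.

Monday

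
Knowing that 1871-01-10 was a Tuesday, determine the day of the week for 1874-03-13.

Friday

January 10, 1871 → January 10, 1872: 365 days.
January 10, 1872 → January 10, 1873: 366 days (1872 is a leap year).
January 10, 1873 → January 10, 1874: 365 days.
January 1874: 31 − 10 = 21 days remain.
Then February 1874 (28): 28 days.
March 1–13, 1874: 13 days.
Residual: 62 days.
Total: 1158 days.
1158 mod 7 = 3, so 3 days after Tuesday is Friday.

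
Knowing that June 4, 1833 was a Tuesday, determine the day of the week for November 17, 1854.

From June 4, 1833 to June 4, 1854: 21 years, of which 5 contain a Feb 29 — 16×365 + 5×366 = 7670 days.
June 1854: 30 − 4 = 26 days remain.
Then July (31), August (31), September (30), October (31): 31 + 31 + 30 + 31 = 123 days.
November 1–17, 1854: 17 days.
Residual: 166 days.
Total: 7836 days.
7836 mod 7 = 3, so 3 days after Tuesday is Friday.

Friday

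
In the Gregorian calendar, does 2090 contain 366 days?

2090 is not a leap year.

No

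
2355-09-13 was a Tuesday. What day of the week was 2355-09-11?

Count forward from the earlier date (September 11, 2355) to the later (September 13, 2355):
Within September 2355: 13 − 11 = 2 days.
2 mod 7 = 2, so 2 days before Tuesday is Sunday.

Sunday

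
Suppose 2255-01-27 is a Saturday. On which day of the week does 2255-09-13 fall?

Thursday

January 2255: 31 − 27 = 4 days remain.
Then February 2255 (28), March (31), April (30), May (31), June (30), July (31), August (31): 28 + 31 + 30 + 31 + 30 + 31 + 31 = 212 days.
September 1–13, 2255: 13 days.
Total: 4 + 212 + 13 = 229 days.
229 mod 7 = 5, so 5 days after Saturday is Thursday.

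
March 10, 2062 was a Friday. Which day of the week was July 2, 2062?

Sunday

March 2062: 31 − 10 = 21 days remain.
Then April (30), May (31), June (30): 30 + 31 + 30 = 91 days.
July 1–2, 2062: 2 days.
Total: 21 + 91 + 2 = 114 days.
114 mod 7 = 2, so 2 days after Friday is Sunday.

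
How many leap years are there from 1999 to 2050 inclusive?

13

Years divisible by 4: 2000, 2004, …, 2048 — 13 in all.
2000 is divisible by 400, so still leap.
No century exceptions apply. Count: 13.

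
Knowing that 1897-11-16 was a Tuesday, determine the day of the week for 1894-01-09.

Count forward from the earlier date (January 9, 1894) to the later (November 16, 1897):
Day-of-year of January 9, 1894: 9.
Day-of-year of November 16, 1897: 320.
1894 has 365 days, so 365 − 9 = 356 days remain in 1894.
Full years: 1895: 365; 1896: 366. Sum = 731.
Total: 356 + 731 + 320 = 1407 days.
1407 is a multiple of 7, so 1894-01-09 falls on the same weekday: Tuesday.

Tuesday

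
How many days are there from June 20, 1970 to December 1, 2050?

Day-of-year of June 20, 1970: 171.
Day-of-year of December 1, 2050: 335.
1970 has 365 days, so 365 − 171 = 194 days remain in 1970.
Full years 1971–2049: 59 common + 20 leap = 59×365 + 20×366 = 28855 days.
Total: 194 + 28855 + 335 = 29384 days.

29384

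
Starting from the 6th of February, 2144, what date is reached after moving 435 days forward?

the 16th of April, 2145

Count 435 days after February 6, 2144:
February 6, 2144 → February 6, 2145: 366 days (2144 is a leap year).
February 2145: 28 − 6 = 22 days remain (2145 is not a leap year, so February has 28 days).
Then March (31): 31 days.
April 1–16, 2145: 16 days.
Residual: 69 days.
Total: 435 days.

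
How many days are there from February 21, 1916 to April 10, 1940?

From February 21, 1916 to February 21, 1940: 24 years, of which 6 contain a Feb 29 — 18×365 + 6×366 = 8766 days.
February 1940: 29 − 21 = 8 days remain (1940 is a leap year, so February has 29 days).
Then March (31): 31 days.
April 1–10, 1940: 10 days.
Residual: 49 days.
Total: 8815 days.

8815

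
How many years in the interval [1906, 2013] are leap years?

Years divisible by 4: 1908, 1912, …, 2012 — 27 in all.
2000 is divisible by 400, so still leap.
No century exceptions apply. Count: 27.

27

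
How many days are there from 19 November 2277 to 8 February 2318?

14690

Day-of-year of November 19, 2277: 323.
Day-of-year of February 8, 2318: 39.
2277 has 365 days, so 365 − 323 = 42 days remain in 2277.
Full years 2278–2317: 31 common + 9 leap = 31×365 + 9×366 = 14609 days.
Total: 42 + 14609 + 39 = 14690 days.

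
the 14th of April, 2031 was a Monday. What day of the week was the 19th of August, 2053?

Tuesday

Day-of-year of April 14, 2031: 104.
Day-of-year of August 19, 2053: 231.
2031 has 365 days, so 365 − 104 = 261 days remain in 2031.
Full years 2032–2052: 15 common + 6 leap = 15×365 + 6×366 = 7671 days.
Total: 261 + 7671 + 231 = 8163 days.
8163 mod 7 = 1, so 1 day after Monday is Tuesday.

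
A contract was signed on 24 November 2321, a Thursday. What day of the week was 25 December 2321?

Sunday

November 2321: 30 − 24 = 6 days remain.
December 1–25, 2321: 25 days.
Total: 6 + 25 = 31 days.
31 mod 7 = 3, so 3 days after Thursday is Sunday.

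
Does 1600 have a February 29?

1600 is a leap year (divisible by 400).

Yes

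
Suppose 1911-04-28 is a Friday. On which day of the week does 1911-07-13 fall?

April 1911: 30 − 28 = 2 days remain.
Then May (31), June (30): 31 + 30 = 61 days.
July 1–13, 1911: 13 days.
Total: 2 + 61 + 13 = 76 days.
76 mod 7 = 6, so 6 days after Friday is Thursday.

Thursday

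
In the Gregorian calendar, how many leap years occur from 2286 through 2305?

4

Years divisible by 4 in [2286, 2305]: 2288, 2292, 2296, 2300, 2304.
Of these, 2300 is divisible by 100 but not 400, so not leap.
Leap years: 5 − 1 = 4.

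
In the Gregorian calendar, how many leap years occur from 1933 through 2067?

33

Years divisible by 4: 1936, 1940, …, 2064 — 33 in all.
2000 is divisible by 400, so still leap.
No century exceptions apply. Count: 33.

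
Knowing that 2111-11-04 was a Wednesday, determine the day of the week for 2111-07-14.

Tuesday

Count forward from the earlier date (July 14, 2111) to the later (November 4, 2111):
July 2111: 31 − 14 = 17 days remain.
Then August (31), September (30), October (31): 31 + 30 + 31 = 92 days.
November 1–4, 2111: 4 days.
Total: 17 + 92 + 4 = 113 days.
113 mod 7 = 1, so 1 day before Wednesday is Tuesday.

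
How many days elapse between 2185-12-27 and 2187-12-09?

December 27, 2185 → December 27, 2186: 365 days.
December 2186: 31 − 27 = 4 days remain.
Then 11 full months totalling 334 days.
December 1–9, 2187: 9 days.
Residual: 347 days.
Total: 712 days.

712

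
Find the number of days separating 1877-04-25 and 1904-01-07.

9752

Day-of-year of April 25, 1877: 115.
Day-of-year of January 7, 1904: 7.
1877 has 365 days, so 365 − 115 = 250 days remain in 1877.
Full years 1878–1903: 21 common + 5 leap = 21×365 + 5×366 = 9495 days.
Total: 250 + 9495 + 7 = 9752 days.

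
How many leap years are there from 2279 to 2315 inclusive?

8

Years divisible by 4 in [2279, 2315]: 2280, 2284, 2288, 2292, 2296, 2300, 2304, 2308, 2312.
Of these, 2300 is divisible by 100 but not 400, so not leap.
Leap years: 9 − 1 = 8.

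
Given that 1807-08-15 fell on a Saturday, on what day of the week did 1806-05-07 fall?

Count forward from the earlier date (May 7, 1806) to the later (August 15, 1807):
May 1806: 31 − 7 = 24 days remain.
Then 14 full months totalling 426 days.
August 1–15, 1807: 15 days.
Total: 24 + 426 + 15 = 465 days.
465 mod 7 = 3, so 3 days before Saturday is Wednesday.

Wednesday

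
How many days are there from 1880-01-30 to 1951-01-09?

25911

From January 30, 1880 to January 30, 1950: 70 years, of which 17 contain a Feb 29 — 53×365 + 17×366 = 25567 days.
(1900 is not a leap year (divisible by 100 but not 400).)
January 1950: 31 − 30 = 1 day remains.
Then 11 full months totalling 334 days.
January 1–9, 1951: 9 days.
Residual: 344 days.
Total: 25911 days.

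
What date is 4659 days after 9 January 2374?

12 October 2386

Count 4659 days after January 9, 2374:
Day-of-year of January 9, 2374: 9.
Day-of-year of October 12, 2386: 285.
2374 has 365 days, so 365 − 9 = 356 days remain in 2374.
Full years 2375–2385: 8 common + 3 leap = 8×365 + 3×366 = 4018 days.
Total: 356 + 4018 + 285 = 4659 days.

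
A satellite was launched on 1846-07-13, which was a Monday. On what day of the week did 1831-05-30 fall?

Monday

Count forward from the earlier date (May 30, 1831) to the later (July 13, 1846):
From May 30, 1831 to May 30, 1846: 15 years, of which 4 contain a Feb 29 — 11×365 + 4×366 = 5479 days.
May 1846: 31 − 30 = 1 day remains.
Then June (30): 30 days.
July 1–13, 1846: 13 days.
Residual: 44 days.
Total: 5523 days.
5523 is a multiple of 7, so 1831-05-30 falls on the same weekday: Monday.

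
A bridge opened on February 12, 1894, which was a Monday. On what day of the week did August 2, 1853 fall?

Count forward from the earlier date (August 2, 1853) to the later (February 12, 1894):
From August 2, 1853 to August 2, 1893: 40 years, of which 10 contain a Feb 29 — 30×365 + 10×366 = 14610 days.
August 1893: 31 − 2 = 29 days remain.
Then September (30), October (31), November (30), December (31), January (31): 30 + 31 + 30 + 31 + 31 = 153 days.
February 1–12, 1894: 12 days (1894 is not a leap year).
Residual: 194 days.
Total: 14804 days.
14804 mod 7 = 6, so 6 days before Monday is Tuesday.

Tuesday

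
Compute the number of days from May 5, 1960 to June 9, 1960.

May 1960: 31 − 5 = 26 days remain.
June 1–9, 1960: 9 days.
Total: 26 + 9 = 35 days.

35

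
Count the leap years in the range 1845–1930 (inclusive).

20

Years divisible by 4: 1848, 1852, …, 1928 — 21 in all.
Of these, 1900 is divisible by 100 but not 400, so not leap.
Leap years: 21 − 1 = 20.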